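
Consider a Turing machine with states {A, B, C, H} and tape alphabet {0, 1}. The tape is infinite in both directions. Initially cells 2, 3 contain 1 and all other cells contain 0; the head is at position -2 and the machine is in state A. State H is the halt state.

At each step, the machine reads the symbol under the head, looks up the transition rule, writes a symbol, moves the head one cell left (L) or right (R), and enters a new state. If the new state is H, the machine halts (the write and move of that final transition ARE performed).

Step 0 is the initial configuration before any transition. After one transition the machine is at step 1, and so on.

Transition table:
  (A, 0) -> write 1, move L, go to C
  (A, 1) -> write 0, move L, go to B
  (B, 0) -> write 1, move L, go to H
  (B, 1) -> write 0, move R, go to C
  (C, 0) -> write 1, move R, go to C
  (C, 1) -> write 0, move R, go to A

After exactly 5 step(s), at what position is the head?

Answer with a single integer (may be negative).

Answer: -1

Derivation:
Step 1: in state A at pos -2, read 0 -> (A,0)->write 1,move L,goto C. Now: state=C, head=-3, tape[-4..4]=001000110 (head:  ^)
Step 2: in state C at pos -3, read 0 -> (C,0)->write 1,move R,goto C. Now: state=C, head=-2, tape[-4..4]=011000110 (head:   ^)
Step 3: in state C at pos -2, read 1 -> (C,1)->write 0,move R,goto A. Now: state=A, head=-1, tape[-4..4]=010000110 (head:    ^)
Step 4: in state A at pos -1, read 0 -> (A,0)->write 1,move L,goto C. Now: state=C, head=-2, tape[-4..4]=010100110 (head:   ^)
Step 5: in state C at pos -2, read 0 -> (C,0)->write 1,move R,goto C. Now: state=C, head=-1, tape[-4..4]=011100110 (head:    ^)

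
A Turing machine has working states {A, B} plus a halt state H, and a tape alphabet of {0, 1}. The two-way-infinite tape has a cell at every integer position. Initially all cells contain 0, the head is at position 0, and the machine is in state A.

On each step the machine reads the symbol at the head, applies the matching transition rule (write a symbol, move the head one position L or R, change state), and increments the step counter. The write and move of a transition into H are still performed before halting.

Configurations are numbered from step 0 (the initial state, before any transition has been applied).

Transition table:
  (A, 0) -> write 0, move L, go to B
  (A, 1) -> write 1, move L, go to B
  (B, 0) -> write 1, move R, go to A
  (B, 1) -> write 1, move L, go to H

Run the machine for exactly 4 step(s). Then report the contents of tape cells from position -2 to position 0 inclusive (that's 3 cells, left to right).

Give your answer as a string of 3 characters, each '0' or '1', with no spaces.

Step 1: in state A at pos 0, read 0 -> (A,0)->write 0,move L,goto B. Now: state=B, head=-1, tape[-2..1]=0000 (head:  ^)
Step 2: in state B at pos -1, read 0 -> (B,0)->write 1,move R,goto A. Now: state=A, head=0, tape[-2..1]=0100 (head:   ^)
Step 3: in state A at pos 0, read 0 -> (A,0)->write 0,move L,goto B. Now: state=B, head=-1, tape[-2..1]=0100 (head:  ^)
Step 4: in state B at pos -1, read 1 -> (B,1)->write 1,move L,goto H. Now: state=H, head=-2, tape[-3..1]=00100 (head:  ^)

Answer: 010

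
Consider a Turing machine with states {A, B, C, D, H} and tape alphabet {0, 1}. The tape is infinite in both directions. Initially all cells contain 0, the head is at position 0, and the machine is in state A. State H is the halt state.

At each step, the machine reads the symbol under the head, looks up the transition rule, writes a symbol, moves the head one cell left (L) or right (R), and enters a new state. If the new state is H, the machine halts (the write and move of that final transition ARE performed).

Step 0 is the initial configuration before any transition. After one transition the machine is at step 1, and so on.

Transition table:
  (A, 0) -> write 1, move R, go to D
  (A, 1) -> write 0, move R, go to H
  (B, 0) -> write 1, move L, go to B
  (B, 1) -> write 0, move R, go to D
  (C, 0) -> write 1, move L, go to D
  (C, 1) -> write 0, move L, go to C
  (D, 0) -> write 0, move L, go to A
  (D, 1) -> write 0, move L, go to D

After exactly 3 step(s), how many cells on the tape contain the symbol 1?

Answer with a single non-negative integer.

Step 1: in state A at pos 0, read 0 -> (A,0)->write 1,move R,goto D. Now: state=D, head=1, tape[-1..2]=0100 (head:   ^)
Step 2: in state D at pos 1, read 0 -> (D,0)->write 0,move L,goto A. Now: state=A, head=0, tape[-1..2]=0100 (head:  ^)
Step 3: in state A at pos 0, read 1 -> (A,1)->write 0,move R,goto H. Now: state=H, head=1, tape[-1..2]=0000 (head:   ^)
No cell contains 1 after step 3 -> 0 cell(s)

Answer: 0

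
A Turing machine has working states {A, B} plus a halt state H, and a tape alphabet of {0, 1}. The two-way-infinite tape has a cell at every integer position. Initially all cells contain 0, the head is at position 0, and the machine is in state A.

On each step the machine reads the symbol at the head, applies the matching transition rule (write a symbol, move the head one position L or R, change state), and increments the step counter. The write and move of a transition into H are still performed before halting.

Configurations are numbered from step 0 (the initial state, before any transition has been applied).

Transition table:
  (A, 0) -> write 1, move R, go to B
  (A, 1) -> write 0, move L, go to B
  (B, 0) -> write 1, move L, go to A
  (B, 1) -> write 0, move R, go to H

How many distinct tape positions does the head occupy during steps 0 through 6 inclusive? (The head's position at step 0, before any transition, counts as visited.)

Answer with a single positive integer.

Step 1: in state A at pos 0, read 0 -> (A,0)->write 1,move R,goto B. Now: state=B, head=1, tape[-1..2]=0100 (head:   ^)
Step 2: in state B at pos 1, read 0 -> (B,0)->write 1,move L,goto A. Now: state=A, head=0, tape[-1..2]=0110 (head:  ^)
Step 3: in state A at pos 0, read 1 -> (A,1)->write 0,move L,goto B. Now: state=B, head=-1, tape[-2..2]=00010 (head:  ^)
Step 4: in state B at pos -1, read 0 -> (B,0)->write 1,move L,goto A. Now: state=A, head=-2, tape[-3..2]=001010 (head:  ^)
Step 5: in state A at pos -2, read 0 -> (A,0)->write 1,move R,goto B. Now: state=B, head=-1, tape[-3..2]=011010 (head:   ^)
Step 6: in state B at pos -1, read 1 -> (B,1)->write 0,move R,goto H. Now: state=H, head=0, tape[-3..2]=010010 (head:    ^)
Head positions at steps 0..6: starting at 0, distinct positions visited = {-2, -1, 0, 1} -> 4 position(s)

Answer: 4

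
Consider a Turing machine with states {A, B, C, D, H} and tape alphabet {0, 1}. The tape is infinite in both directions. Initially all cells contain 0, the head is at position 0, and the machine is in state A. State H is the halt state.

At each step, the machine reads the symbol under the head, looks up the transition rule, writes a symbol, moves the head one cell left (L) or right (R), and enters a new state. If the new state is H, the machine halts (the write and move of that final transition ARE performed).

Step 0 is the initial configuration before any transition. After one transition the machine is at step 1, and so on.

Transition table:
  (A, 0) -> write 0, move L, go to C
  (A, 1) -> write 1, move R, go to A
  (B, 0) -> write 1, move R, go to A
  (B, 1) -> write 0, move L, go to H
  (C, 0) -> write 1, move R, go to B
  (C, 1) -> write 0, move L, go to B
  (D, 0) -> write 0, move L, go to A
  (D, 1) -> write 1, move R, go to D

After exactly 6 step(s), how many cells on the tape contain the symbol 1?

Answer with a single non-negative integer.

Answer: 0

Derivation:
Step 1: in state A at pos 0, read 0 -> (A,0)->write 0,move L,goto C. Now: state=C, head=-1, tape[-2..1]=0000 (head:  ^)
Step 2: in state C at pos -1, read 0 -> (C,0)->write 1,move R,goto B. Now: state=B, head=0, tape[-2..1]=0100 (head:   ^)
Step 3: in state B at pos 0, read 0 -> (B,0)->write 1,move R,goto A. Now: state=A, head=1, tape[-2..2]=01100 (head:    ^)
Step 4: in state A at pos 1, read 0 -> (A,0)->write 0,move L,goto C. Now: state=C, head=0, tape[-2..2]=01100 (head:   ^)
Step 5: in state C at pos 0, read 1 -> (C,1)->write 0,move L,goto B. Now: state=B, head=-1, tape[-2..2]=01000 (head:  ^)
Step 6: in state B at pos -1, read 1 -> (B,1)->write 0,move L,goto H. Now: state=H, head=-2, tape[-3..2]=000000 (head:  ^)
No cell contains 1 after step 6 -> 0 cell(s)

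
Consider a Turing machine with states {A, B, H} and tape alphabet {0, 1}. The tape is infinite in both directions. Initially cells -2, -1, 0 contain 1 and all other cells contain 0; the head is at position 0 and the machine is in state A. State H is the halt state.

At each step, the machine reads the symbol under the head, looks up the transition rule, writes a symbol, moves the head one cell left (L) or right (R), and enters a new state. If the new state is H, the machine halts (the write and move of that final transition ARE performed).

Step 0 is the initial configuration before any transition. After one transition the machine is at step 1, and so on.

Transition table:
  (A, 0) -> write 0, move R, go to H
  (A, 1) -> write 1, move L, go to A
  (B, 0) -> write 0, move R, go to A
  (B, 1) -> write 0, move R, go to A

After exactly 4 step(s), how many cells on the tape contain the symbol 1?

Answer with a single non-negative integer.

Answer: 3

Derivation:
Step 1: in state A at pos 0, read 1 -> (A,1)->write 1,move L,goto A. Now: state=A, head=-1, tape[-3..1]=01110 (head:   ^)
Step 2: in state A at pos -1, read 1 -> (A,1)->write 1,move L,goto A. Now: state=A, head=-2, tape[-3..1]=01110 (head:  ^)
Step 3: in state A at pos -2, read 1 -> (A,1)->write 1,move L,goto A. Now: state=A, head=-3, tape[-4..1]=001110 (head:  ^)
Step 4: in state A at pos -3, read 0 -> (A,0)->write 0,move R,goto H. Now: state=H, head=-2, tape[-4..1]=001110 (head:   ^)
Cells containing 1 after step 4: {-2, -1, 0} -> 3 cell(s)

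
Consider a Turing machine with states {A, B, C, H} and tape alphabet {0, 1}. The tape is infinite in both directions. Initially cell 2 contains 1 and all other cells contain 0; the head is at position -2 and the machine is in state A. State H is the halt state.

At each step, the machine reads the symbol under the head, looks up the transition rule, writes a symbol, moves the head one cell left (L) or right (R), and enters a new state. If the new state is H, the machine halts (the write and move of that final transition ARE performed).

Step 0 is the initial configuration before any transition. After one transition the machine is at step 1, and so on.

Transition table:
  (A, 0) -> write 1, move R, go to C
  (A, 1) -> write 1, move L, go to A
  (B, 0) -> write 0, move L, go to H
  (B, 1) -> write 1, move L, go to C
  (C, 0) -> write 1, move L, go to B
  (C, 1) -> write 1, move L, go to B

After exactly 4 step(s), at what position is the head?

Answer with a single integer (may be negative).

Step 1: in state A at pos -2, read 0 -> (A,0)->write 1,move R,goto C. Now: state=C, head=-1, tape[-3..3]=0100010 (head:   ^)
Step 2: in state C at pos -1, read 0 -> (C,0)->write 1,move L,goto B. Now: state=B, head=-2, tape[-3..3]=0110010 (head:  ^)
Step 3: in state B at pos -2, read 1 -> (B,1)->write 1,move L,goto C. Now: state=C, head=-3, tape[-4..3]=00110010 (head:  ^)
Step 4: in state C at pos -3, read 0 -> (C,0)->write 1,move L,goto B. Now: state=B, head=-4, tape[-5..3]=001110010 (head:  ^)

Answer: -4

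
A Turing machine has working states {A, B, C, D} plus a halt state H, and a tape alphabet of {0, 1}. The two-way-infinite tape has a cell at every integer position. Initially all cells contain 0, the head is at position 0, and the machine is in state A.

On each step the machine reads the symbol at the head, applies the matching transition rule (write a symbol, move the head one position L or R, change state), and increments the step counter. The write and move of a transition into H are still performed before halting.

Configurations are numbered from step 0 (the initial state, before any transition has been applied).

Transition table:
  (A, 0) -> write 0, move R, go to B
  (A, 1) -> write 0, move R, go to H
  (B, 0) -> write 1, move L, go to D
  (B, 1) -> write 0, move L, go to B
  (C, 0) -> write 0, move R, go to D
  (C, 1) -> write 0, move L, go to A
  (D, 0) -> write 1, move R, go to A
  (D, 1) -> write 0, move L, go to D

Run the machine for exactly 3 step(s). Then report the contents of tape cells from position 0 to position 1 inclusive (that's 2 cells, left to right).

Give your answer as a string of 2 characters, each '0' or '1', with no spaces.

Answer: 11

Derivation:
Step 1: in state A at pos 0, read 0 -> (A,0)->write 0,move R,goto B. Now: state=B, head=1, tape[-1..2]=0000 (head:   ^)
Step 2: in state B at pos 1, read 0 -> (B,0)->write 1,move L,goto D. Now: state=D, head=0, tape[-1..2]=0010 (head:  ^)
Step 3: in state D at pos 0, read 0 -> (D,0)->write 1,move R,goto A. Now: state=A, head=1, tape[-1..2]=0110 (head:   ^)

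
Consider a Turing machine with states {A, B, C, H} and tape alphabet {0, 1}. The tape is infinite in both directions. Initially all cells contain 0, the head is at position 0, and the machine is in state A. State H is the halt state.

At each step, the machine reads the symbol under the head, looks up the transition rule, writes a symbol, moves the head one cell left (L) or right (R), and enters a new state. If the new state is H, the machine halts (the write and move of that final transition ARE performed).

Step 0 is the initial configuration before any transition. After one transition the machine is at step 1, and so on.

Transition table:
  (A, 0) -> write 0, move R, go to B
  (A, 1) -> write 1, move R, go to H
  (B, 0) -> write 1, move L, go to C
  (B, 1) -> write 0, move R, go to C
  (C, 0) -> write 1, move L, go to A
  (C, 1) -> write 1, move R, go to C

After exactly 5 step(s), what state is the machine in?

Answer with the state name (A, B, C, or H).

Step 1: in state A at pos 0, read 0 -> (A,0)->write 0,move R,goto B. Now: state=B, head=1, tape[-1..2]=0000 (head:   ^)
Step 2: in state B at pos 1, read 0 -> (B,0)->write 1,move L,goto C. Now: state=C, head=0, tape[-1..2]=0010 (head:  ^)
Step 3: in state C at pos 0, read 0 -> (C,0)->write 1,move L,goto A. Now: state=A, head=-1, tape[-2..2]=00110 (head:  ^)
Step 4: in state A at pos -1, read 0 -> (A,0)->write 0,move R,goto B. Now: state=B, head=0, tape[-2..2]=00110 (head:   ^)
Step 5: in state B at pos 0, read 1 -> (B,1)->write 0,move R,goto C. Now: state=C, head=1, tape[-2..2]=00010 (head:    ^)

Answer: C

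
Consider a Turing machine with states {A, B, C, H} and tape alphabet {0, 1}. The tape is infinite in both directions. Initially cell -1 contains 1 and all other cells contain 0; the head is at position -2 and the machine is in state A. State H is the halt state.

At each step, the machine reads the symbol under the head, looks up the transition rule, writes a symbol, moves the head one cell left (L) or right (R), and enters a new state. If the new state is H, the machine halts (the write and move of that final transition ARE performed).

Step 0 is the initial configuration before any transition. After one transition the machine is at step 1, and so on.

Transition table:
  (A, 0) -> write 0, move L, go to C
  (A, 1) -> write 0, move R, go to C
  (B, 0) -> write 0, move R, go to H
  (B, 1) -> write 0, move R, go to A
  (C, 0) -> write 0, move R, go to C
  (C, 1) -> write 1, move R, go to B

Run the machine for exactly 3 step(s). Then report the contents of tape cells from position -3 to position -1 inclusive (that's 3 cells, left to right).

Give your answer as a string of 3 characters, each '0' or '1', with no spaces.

Step 1: in state A at pos -2, read 0 -> (A,0)->write 0,move L,goto C. Now: state=C, head=-3, tape[-4..0]=00010 (head:  ^)
Step 2: in state C at pos -3, read 0 -> (C,0)->write 0,move R,goto C. Now: state=C, head=-2, tape[-4..0]=00010 (head:   ^)
Step 3: in state C at pos -2, read 0 -> (C,0)->write 0,move R,goto C. Now: state=C, head=-1, tape[-4..0]=00010 (head:    ^)

Answer: 001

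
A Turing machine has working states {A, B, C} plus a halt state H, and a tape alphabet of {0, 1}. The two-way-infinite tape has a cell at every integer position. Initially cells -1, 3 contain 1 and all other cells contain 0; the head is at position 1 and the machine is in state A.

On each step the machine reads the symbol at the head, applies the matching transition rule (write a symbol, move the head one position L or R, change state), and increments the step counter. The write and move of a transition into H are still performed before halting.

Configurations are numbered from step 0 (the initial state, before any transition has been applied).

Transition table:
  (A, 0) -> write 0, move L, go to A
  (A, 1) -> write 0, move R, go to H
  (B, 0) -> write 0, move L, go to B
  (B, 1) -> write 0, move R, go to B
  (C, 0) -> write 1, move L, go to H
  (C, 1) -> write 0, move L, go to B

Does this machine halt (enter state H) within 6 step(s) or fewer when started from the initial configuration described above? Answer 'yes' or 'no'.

Step 1: in state A at pos 1, read 0 -> (A,0)->write 0,move L,goto A. Now: state=A, head=0, tape[-2..4]=0100010 (head:   ^)
Step 2: in state A at pos 0, read 0 -> (A,0)->write 0,move L,goto A. Now: state=A, head=-1, tape[-2..4]=0100010 (head:  ^)
Step 3: in state A at pos -1, read 1 -> (A,1)->write 0,move R,goto H. Now: state=H, head=0, tape[-2..4]=0000010 (head:   ^)
State H reached at step 3; 3 <= 6 -> yes

Answer: yes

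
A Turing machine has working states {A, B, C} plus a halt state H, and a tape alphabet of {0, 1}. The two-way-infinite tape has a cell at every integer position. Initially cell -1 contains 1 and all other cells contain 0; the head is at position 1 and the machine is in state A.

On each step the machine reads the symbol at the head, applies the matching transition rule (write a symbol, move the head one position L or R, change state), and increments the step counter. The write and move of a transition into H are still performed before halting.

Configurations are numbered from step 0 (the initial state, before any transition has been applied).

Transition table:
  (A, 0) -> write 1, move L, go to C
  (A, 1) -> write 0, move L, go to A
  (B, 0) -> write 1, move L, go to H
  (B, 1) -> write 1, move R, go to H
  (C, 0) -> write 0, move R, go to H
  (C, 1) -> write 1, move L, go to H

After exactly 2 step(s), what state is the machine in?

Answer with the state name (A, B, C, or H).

Step 1: in state A at pos 1, read 0 -> (A,0)->write 1,move L,goto C. Now: state=C, head=0, tape[-2..2]=01010 (head:   ^)
Step 2: in state C at pos 0, read 0 -> (C,0)->write 0,move R,goto H. Now: state=H, head=1, tape[-2..2]=01010 (head:    ^)

Answer: H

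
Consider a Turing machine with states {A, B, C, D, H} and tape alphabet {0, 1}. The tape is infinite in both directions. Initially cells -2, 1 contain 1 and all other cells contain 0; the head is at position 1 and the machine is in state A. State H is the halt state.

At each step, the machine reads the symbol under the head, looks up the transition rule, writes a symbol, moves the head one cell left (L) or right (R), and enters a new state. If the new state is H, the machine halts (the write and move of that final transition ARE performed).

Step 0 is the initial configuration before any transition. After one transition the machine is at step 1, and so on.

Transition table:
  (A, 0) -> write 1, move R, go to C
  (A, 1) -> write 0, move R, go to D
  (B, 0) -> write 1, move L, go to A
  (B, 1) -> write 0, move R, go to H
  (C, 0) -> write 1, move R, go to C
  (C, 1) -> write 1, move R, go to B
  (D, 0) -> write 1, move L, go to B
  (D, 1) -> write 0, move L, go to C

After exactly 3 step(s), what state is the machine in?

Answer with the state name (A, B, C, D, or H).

Answer: A

Derivation:
Step 1: in state A at pos 1, read 1 -> (A,1)->write 0,move R,goto D. Now: state=D, head=2, tape[-3..3]=0100000 (head:      ^)
Step 2: in state D at pos 2, read 0 -> (D,0)->write 1,move L,goto B. Now: state=B, head=1, tape[-3..3]=0100010 (head:     ^)
Step 3: in state B at pos 1, read 0 -> (B,0)->write 1,move L,goto A. Now: state=A, head=0, tape[-3..3]=0100110 (head:    ^)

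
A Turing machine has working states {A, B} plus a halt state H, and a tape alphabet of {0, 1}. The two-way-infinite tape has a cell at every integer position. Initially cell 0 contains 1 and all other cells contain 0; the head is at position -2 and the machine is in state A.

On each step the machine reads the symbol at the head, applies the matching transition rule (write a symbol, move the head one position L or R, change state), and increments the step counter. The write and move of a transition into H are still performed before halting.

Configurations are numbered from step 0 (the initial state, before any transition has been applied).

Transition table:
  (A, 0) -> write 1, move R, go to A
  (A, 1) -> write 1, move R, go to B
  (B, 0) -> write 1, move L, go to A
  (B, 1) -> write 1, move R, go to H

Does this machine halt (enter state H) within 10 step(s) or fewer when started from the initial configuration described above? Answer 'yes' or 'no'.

Step 1: in state A at pos -2, read 0 -> (A,0)->write 1,move R,goto A. Now: state=A, head=-1, tape[-3..1]=01010 (head:   ^)
Step 2: in state A at pos -1, read 0 -> (A,0)->write 1,move R,goto A. Now: state=A, head=0, tape[-3..1]=01110 (head:    ^)
Step 3: in state A at pos 0, read 1 -> (A,1)->write 1,move R,goto B. Now: state=B, head=1, tape[-3..2]=011100 (head:     ^)
Step 4: in state B at pos 1, read 0 -> (B,0)->write 1,move L,goto A. Now: state=A, head=0, tape[-3..2]=011110 (head:    ^)
Step 5: in state A at pos 0, read 1 -> (A,1)->write 1,move R,goto B. Now: state=B, head=1, tape[-3..2]=011110 (head:     ^)
Step 6: in state B at pos 1, read 1 -> (B,1)->write 1,move R,goto H. Now: state=H, head=2, tape[-3..3]=0111100 (head:      ^)
State H reached at step 6; 6 <= 10 -> yes

Answer: yes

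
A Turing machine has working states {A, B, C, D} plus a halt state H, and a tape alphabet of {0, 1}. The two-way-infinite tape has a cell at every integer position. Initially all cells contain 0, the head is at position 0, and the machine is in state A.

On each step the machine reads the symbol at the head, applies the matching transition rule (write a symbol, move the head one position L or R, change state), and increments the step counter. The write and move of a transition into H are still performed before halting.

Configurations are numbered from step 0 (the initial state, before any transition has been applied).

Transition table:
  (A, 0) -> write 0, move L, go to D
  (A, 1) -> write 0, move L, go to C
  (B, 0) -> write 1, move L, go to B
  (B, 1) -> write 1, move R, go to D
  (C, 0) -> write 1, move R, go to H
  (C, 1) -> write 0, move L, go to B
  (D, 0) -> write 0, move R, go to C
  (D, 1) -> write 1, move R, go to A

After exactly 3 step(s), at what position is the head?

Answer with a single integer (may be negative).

Step 1: in state A at pos 0, read 0 -> (A,0)->write 0,move L,goto D. Now: state=D, head=-1, tape[-2..1]=0000 (head:  ^)
Step 2: in state D at pos -1, read 0 -> (D,0)->write 0,move R,goto C. Now: state=C, head=0, tape[-2..1]=0000 (head:   ^)
Step 3: in state C at pos 0, read 0 -> (C,0)->write 1,move R,goto H. Now: state=H, head=1, tape[-2..2]=00100 (head:    ^)

Answer: 1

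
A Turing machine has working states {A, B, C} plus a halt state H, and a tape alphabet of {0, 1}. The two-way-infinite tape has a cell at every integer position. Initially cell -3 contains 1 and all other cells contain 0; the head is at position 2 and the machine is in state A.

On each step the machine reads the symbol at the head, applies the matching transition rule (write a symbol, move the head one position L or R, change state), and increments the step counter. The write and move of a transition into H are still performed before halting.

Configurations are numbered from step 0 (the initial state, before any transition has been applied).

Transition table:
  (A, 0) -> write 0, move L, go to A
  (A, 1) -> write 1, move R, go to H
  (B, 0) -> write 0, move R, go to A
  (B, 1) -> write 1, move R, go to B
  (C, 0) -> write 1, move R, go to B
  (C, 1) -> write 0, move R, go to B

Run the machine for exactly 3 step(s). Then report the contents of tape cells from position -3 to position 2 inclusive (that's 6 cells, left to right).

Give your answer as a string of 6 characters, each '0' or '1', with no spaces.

Answer: 100000

Derivation:
Step 1: in state A at pos 2, read 0 -> (A,0)->write 0,move L,goto A. Now: state=A, head=1, tape[-4..3]=01000000 (head:      ^)
Step 2: in state A at pos 1, read 0 -> (A,0)->write 0,move L,goto A. Now: state=A, head=0, tape[-4..3]=01000000 (head:     ^)
Step 3: in state A at pos 0, read 0 -> (A,0)->write 0,move L,goto A. Now: state=A, head=-1, tape[-4..3]=01000000 (head:    ^)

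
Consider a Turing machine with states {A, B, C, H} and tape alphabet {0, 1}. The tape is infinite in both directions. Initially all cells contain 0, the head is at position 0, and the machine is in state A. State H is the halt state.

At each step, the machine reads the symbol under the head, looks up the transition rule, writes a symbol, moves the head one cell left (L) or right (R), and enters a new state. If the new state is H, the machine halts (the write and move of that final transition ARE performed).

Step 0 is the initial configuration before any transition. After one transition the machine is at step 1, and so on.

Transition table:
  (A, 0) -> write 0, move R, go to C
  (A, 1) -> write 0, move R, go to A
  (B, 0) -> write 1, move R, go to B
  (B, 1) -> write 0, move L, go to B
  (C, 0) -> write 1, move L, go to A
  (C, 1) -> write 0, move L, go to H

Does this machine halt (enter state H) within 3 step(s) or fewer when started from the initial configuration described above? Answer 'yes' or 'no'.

Step 1: in state A at pos 0, read 0 -> (A,0)->write 0,move R,goto C. Now: state=C, head=1, tape[-1..2]=0000 (head:   ^)
Step 2: in state C at pos 1, read 0 -> (C,0)->write 1,move L,goto A. Now: state=A, head=0, tape[-1..2]=0010 (head:  ^)
Step 3: in state A at pos 0, read 0 -> (A,0)->write 0,move R,goto C. Now: state=C, head=1, tape[-1..2]=0010 (head:   ^)
After 3 step(s): state = C (not H) -> not halted within 3 -> no

Answer: no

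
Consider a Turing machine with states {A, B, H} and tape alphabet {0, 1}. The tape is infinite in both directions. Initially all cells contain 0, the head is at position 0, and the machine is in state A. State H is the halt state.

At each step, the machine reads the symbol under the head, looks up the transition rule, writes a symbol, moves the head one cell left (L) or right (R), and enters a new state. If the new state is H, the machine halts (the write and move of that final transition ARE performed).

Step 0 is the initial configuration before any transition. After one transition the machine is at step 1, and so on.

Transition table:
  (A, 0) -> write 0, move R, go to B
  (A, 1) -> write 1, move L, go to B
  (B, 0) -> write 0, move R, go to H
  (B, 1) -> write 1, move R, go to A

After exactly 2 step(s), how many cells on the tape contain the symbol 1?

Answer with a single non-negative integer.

Step 1: in state A at pos 0, read 0 -> (A,0)->write 0,move R,goto B. Now: state=B, head=1, tape[-1..2]=0000 (head:   ^)
Step 2: in state B at pos 1, read 0 -> (B,0)->write 0,move R,goto H. Now: state=H, head=2, tape[-1..3]=00000 (head:    ^)
No cell contains 1 after step 2 -> 0 cell(s)

Answer: 0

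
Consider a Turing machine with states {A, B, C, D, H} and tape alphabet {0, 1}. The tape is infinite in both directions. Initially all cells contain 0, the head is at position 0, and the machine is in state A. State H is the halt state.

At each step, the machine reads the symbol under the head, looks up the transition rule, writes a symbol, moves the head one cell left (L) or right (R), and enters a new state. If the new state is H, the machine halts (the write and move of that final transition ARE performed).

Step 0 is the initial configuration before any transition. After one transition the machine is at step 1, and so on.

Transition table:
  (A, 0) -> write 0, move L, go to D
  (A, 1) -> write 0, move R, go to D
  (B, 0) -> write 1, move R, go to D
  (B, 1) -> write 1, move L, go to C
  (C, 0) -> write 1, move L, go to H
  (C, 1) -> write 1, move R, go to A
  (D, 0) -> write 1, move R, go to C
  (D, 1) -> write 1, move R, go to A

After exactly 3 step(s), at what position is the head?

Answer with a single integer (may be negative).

Answer: -1

Derivation:
Step 1: in state A at pos 0, read 0 -> (A,0)->write 0,move L,goto D. Now: state=D, head=-1, tape[-2..1]=0000 (head:  ^)
Step 2: in state D at pos -1, read 0 -> (D,0)->write 1,move R,goto C. Now: state=C, head=0, tape[-2..1]=0100 (head:   ^)
Step 3: in state C at pos 0, read 0 -> (C,0)->write 1,move L,goto H. Now: state=H, head=-1, tape[-2..1]=0110 (head:  ^)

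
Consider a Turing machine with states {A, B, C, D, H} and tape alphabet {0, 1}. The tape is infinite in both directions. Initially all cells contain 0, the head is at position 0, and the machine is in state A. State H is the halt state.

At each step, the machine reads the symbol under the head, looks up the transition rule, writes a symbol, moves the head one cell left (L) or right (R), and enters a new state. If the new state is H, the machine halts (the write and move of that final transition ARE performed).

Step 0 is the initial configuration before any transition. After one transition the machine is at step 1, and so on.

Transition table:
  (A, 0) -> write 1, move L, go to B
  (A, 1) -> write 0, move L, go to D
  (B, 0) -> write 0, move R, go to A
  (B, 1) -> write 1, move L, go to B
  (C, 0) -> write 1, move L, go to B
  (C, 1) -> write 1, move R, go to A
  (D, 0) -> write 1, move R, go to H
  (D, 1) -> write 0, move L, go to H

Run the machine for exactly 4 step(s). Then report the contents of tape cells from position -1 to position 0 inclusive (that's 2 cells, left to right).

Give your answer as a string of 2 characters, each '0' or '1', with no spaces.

Answer: 10

Derivation:
Step 1: in state A at pos 0, read 0 -> (A,0)->write 1,move L,goto B. Now: state=B, head=-1, tape[-2..1]=0010 (head:  ^)
Step 2: in state B at pos -1, read 0 -> (B,0)->write 0,move R,goto A. Now: state=A, head=0, tape[-2..1]=0010 (head:   ^)
Step 3: in state A at pos 0, read 1 -> (A,1)->write 0,move L,goto D. Now: state=D, head=-1, tape[-2..1]=0000 (head:  ^)
Step 4: in state D at pos -1, read 0 -> (D,0)->write 1,move R,goto H. Now: state=H, head=0, tape[-2..1]=0100 (head:   ^)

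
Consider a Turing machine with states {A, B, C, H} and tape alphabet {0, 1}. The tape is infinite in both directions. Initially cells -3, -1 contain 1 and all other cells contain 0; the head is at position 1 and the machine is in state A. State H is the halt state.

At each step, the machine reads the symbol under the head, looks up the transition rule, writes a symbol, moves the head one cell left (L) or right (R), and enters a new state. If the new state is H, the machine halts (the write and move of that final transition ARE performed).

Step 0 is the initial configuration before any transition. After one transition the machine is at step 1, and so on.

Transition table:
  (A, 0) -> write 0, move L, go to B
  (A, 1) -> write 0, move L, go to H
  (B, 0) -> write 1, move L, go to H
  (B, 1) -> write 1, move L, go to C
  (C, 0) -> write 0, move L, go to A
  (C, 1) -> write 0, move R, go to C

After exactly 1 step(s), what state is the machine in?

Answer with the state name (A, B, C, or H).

Step 1: in state A at pos 1, read 0 -> (A,0)->write 0,move L,goto B. Now: state=B, head=0, tape[-4..2]=0101000 (head:     ^)

Answer: B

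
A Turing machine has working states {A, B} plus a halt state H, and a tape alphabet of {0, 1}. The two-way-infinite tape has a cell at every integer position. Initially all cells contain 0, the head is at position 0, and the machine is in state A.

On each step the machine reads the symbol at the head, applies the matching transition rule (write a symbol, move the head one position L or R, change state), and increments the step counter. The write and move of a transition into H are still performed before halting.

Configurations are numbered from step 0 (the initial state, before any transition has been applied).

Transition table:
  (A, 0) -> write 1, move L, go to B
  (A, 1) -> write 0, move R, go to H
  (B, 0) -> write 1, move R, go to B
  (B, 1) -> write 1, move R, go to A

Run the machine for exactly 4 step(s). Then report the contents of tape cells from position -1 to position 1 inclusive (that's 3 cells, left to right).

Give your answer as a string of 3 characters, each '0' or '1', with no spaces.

Answer: 111

Derivation:
Step 1: in state A at pos 0, read 0 -> (A,0)->write 1,move L,goto B. Now: state=B, head=-1, tape[-2..1]=0010 (head:  ^)
Step 2: in state B at pos -1, read 0 -> (B,0)->write 1,move R,goto B. Now: state=B, head=0, tape[-2..1]=0110 (head:   ^)
Step 3: in state B at pos 0, read 1 -> (B,1)->write 1,move R,goto A. Now: state=A, head=1, tape[-2..2]=01100 (head:    ^)
Step 4: in state A at pos 1, read 0 -> (A,0)->write 1,move L,goto B. Now: state=B, head=0, tape[-2..2]=01110 (head:   ^)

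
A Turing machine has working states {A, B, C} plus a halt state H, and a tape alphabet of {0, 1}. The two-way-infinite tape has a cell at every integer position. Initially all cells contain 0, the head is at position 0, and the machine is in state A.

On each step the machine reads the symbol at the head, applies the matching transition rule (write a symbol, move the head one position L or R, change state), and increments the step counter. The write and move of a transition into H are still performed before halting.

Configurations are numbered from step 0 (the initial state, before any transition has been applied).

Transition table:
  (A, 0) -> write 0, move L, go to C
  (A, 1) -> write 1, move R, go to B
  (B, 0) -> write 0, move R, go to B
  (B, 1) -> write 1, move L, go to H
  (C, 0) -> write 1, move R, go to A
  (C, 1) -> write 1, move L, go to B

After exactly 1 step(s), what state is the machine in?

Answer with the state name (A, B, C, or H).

Step 1: in state A at pos 0, read 0 -> (A,0)->write 0,move L,goto C. Now: state=C, head=-1, tape[-2..1]=0000 (head:  ^)

Answer: C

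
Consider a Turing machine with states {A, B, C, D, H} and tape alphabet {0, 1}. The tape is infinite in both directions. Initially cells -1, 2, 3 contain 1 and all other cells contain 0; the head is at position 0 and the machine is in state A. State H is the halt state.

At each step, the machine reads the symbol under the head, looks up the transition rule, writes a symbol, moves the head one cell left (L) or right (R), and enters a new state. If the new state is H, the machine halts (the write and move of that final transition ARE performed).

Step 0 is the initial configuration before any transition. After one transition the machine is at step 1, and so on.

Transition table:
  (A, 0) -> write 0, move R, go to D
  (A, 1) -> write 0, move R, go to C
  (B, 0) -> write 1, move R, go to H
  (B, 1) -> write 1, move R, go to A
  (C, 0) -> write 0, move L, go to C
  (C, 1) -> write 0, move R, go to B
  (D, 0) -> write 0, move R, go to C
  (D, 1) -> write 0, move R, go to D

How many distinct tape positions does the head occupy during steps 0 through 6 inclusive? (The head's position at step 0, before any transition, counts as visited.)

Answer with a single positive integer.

Answer: 7

Derivation:
Step 1: in state A at pos 0, read 0 -> (A,0)->write 0,move R,goto D. Now: state=D, head=1, tape[-2..4]=0100110 (head:    ^)
Step 2: in state D at pos 1, read 0 -> (D,0)->write 0,move R,goto C. Now: state=C, head=2, tape[-2..4]=0100110 (head:     ^)
Step 3: in state C at pos 2, read 1 -> (C,1)->write 0,move R,goto B. Now: state=B, head=3, tape[-2..4]=0100010 (head:      ^)
Step 4: in state B at pos 3, read 1 -> (B,1)->write 1,move R,goto A. Now: state=A, head=4, tape[-2..5]=01000100 (head:       ^)
Step 5: in state A at pos 4, read 0 -> (A,0)->write 0,move R,goto D. Now: state=D, head=5, tape[-2..6]=010001000 (head:        ^)
Step 6: in state D at pos 5, read 0 -> (D,0)->write 0,move R,goto C. Now: state=C, head=6, tape[-2..7]=0100010000 (head:         ^)
Head positions at steps 0..6: starting at 0, distinct positions visited = {0, 1, 2, 3, 4, 5, 6} -> 7 position(s)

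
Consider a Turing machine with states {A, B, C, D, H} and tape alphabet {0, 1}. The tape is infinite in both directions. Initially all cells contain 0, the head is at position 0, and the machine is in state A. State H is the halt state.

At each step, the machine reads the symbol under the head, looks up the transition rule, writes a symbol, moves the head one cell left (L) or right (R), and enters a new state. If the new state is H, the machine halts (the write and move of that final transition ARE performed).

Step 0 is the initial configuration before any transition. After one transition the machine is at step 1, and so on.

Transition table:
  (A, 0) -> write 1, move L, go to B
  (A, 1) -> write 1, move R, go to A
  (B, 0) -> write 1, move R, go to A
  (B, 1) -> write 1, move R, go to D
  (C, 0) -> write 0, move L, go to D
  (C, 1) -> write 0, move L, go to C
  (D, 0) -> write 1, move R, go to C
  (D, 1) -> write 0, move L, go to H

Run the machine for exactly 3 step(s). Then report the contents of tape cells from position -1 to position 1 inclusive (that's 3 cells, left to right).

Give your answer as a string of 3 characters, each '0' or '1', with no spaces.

Answer: 110

Derivation:
Step 1: in state A at pos 0, read 0 -> (A,0)->write 1,move L,goto B. Now: state=B, head=-1, tape[-2..1]=0010 (head:  ^)
Step 2: in state B at pos -1, read 0 -> (B,0)->write 1,move R,goto A. Now: state=A, head=0, tape[-2..1]=0110 (head:   ^)
Step 3: in state A at pos 0, read 1 -> (A,1)->write 1,move R,goto A. Now: state=A, head=1, tape[-2..2]=01100 (head:    ^)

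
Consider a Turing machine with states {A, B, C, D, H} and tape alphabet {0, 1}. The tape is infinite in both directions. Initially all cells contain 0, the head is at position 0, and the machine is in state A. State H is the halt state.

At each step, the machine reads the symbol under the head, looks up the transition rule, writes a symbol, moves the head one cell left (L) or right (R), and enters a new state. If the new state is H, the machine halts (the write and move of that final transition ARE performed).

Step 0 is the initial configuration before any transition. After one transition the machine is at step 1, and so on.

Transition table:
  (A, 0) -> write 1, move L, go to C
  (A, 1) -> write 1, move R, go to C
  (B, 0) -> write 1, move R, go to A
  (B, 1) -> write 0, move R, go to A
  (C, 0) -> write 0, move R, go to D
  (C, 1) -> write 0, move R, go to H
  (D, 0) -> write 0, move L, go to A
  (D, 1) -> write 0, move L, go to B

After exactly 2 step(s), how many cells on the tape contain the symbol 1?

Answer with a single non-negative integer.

Answer: 1

Derivation:
Step 1: in state A at pos 0, read 0 -> (A,0)->write 1,move L,goto C. Now: state=C, head=-1, tape[-2..1]=0010 (head:  ^)
Step 2: in state C at pos -1, read 0 -> (C,0)->write 0,move R,goto D. Now: state=D, head=0, tape[-2..1]=0010 (head:   ^)
Cells containing 1 after step 2: {0} -> 1 cell(s)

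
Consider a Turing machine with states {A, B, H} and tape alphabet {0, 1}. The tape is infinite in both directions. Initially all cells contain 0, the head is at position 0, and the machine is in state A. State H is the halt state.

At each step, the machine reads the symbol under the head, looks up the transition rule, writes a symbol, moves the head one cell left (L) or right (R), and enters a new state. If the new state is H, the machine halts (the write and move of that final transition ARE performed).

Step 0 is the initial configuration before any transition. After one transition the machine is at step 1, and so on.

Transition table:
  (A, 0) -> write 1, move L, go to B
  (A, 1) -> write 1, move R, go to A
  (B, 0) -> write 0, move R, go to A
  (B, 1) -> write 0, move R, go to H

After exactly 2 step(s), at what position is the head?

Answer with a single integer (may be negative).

Answer: 0

Derivation:
Step 1: in state A at pos 0, read 0 -> (A,0)->write 1,move L,goto B. Now: state=B, head=-1, tape[-2..1]=0010 (head:  ^)
Step 2: in state B at pos -1, read 0 -> (B,0)->write 0,move R,goto A. Now: state=A, head=0, tape[-2..1]=0010 (head:   ^)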